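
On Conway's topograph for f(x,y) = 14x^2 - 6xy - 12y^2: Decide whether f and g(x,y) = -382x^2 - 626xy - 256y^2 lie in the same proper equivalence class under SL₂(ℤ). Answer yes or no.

D₁ = 708, D₂ = 708
river cycle of f (length 12): (-12, 6, 14), (14, 22, -4), (-4, 26, 2), (2, 26, -4), (-4, 22, 14), (14, 6, -12), (-12, 18, 8), (8, 14, -16), (-16, 18, 6), (6, 18, -16), … (2 more)
river cycle of g (length 12): (-12, 6, 14), (14, 22, -4), (-4, 26, 2), (2, 26, -4), (-4, 22, 14), (14, 6, -12), (-12, 18, 8), (8, 14, -16), (-16, 18, 6), (6, 18, -16), … (2 more)
cycles coincide ⇒ equivalent

yes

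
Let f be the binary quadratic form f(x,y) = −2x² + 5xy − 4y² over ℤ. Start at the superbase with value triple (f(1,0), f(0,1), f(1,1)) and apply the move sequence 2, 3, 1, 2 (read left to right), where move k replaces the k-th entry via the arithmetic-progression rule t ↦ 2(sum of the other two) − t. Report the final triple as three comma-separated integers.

start (-2,-4,-1) = (f(1,0),f(0,1),f(1,1))
replace slot 2: 2·((-2)+(-1)) − (-4) = -2 → (-2,-2,-1)
replace slot 3: 2·((-2)+(-2)) − (-1) = -7 → (-2,-2,-7)
replace slot 1: 2·((-2)+(-7)) − (-2) = -16 → (-16,-2,-7)
replace slot 2: 2·((-16)+(-7)) − (-2) = -44 → (-16,-44,-7)

-16,-44,-7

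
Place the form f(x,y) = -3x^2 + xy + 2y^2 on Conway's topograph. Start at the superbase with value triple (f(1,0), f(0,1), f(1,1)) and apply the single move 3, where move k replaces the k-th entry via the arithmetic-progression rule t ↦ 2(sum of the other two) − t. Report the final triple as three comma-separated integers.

start (-3,2,0) = (f(1,0),f(0,1),f(1,1))
replace slot 3: 2·((-3)+2) − 0 = -2 → (-3,2,-2)

-3,2,-2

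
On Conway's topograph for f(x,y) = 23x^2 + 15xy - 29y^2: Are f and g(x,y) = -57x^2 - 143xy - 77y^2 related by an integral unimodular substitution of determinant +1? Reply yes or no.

D₁ = 2893, D₂ = 2893
river cycle of f (length 24): (-29, 43, 9), (9, 47, -19), (-19, 29, 27), (27, 25, -21), (-21, 17, 31), (31, 45, -7), (-7, 53, 3), (3, 49, -41), (-41, 33, 11), (11, 33, -41), … (14 more)
river cycle of g (length 24): (9, 47, -19), (-19, 29, 27), (27, 25, -21), (-21, 17, 31), (31, 45, -7), (-7, 53, 3), (3, 49, -41), (-41, 33, 11), (11, 33, -41), (-41, 49, 3), … (14 more)
cycles coincide ⇒ equivalent

yes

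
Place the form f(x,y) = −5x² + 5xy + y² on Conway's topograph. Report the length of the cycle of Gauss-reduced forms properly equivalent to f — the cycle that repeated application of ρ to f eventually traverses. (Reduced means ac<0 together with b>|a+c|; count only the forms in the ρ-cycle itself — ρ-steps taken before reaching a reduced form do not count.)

D = 45, ⌊√D⌋ = 6
river: ρ → (1,5,-5)
river: ρ → (-5,5,1)
ρ-cycle length = 2 (tail of 0 descent steps not counted)

2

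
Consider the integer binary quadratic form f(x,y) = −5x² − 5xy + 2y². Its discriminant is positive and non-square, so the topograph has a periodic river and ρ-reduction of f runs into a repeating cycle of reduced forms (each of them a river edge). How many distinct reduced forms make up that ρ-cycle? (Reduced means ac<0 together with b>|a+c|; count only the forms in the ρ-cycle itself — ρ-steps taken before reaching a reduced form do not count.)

D = 65, ⌊√D⌋ = 8
descent: ρ → (2,5,-5)  [lands on river]
river: ρ → (-5,5,2)
river: ρ → (2,7,-2)
river: ρ → (-2,5,5)
river: ρ → (5,5,-2)
river: ρ → (-2,7,2)
ρ-cycle length = 6 (tail of 1 descent step not counted)

6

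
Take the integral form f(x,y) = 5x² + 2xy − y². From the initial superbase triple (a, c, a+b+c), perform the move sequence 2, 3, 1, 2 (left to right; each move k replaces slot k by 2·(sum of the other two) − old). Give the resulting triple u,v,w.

start (5,-1,6) = (f(1,0),f(0,1),f(1,1))
replace slot 2: 2·(5+6) − (-1) = 23 → (5,23,6)
replace slot 3: 2·(5+23) − 6 = 50 → (5,23,50)
replace slot 1: 2·(23+50) − 5 = 141 → (141,23,50)
replace slot 2: 2·(141+50) − 23 = 359 → (141,359,50)

141,359,50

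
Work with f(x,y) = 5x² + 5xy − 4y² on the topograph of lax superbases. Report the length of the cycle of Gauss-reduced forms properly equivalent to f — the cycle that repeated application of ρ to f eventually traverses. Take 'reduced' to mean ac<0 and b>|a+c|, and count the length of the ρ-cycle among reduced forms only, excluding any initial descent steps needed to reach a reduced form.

D = 105, ⌊√D⌋ = 10
river: ρ → (-4,3,6)
river: ρ → (6,9,-1)
river: ρ → (-1,9,6)
river: ρ → (6,3,-4)
river: ρ → (-4,5,5)
river: ρ → (5,5,-4)
ρ-cycle length = 6 (tail of 0 descent steps not counted)

6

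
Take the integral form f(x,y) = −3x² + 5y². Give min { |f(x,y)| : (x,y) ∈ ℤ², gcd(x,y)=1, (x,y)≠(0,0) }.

descent: ρ → (5,0,-3)
descent: ρ → (-3,6,2)  [lands on river]
river: ρ → (2,6,-3)
closes: descent 2, river 2
min |a| on river = 2

2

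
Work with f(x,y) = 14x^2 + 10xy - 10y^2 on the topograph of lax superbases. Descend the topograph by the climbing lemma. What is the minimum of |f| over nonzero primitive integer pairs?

river: ρ → (-10,10,14)
river: ρ → (14,18,-6)
river: ρ → (-6,18,14)
river: ρ → (14,10,-10)
closes: descent 0, river 4
min |a| on river = 6

6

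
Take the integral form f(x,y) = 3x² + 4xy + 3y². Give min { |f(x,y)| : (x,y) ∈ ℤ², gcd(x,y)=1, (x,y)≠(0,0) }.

translate: b→-2 (≡4 mod 6), so (3,4,3)→(3,-2,2)
flip: (3,-2,2)→(2,2,3)
reduced (well bottom): (2,2,3) with a≤c, −a<b≤a
well minimum = a = 2

2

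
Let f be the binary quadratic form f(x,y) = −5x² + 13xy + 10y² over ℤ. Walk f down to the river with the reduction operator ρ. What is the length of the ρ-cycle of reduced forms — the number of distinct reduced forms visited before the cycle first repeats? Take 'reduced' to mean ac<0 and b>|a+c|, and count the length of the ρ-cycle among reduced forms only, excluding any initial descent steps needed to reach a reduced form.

D = 369, ⌊√D⌋ = 19
river: ρ → (10,7,-8)
river: ρ → (-8,9,9)
river: ρ → (9,9,-8)
river: ρ → (-8,7,10)
river: ρ → (10,13,-5)
river: ρ → (-5,17,4)
river: ρ → (4,15,-9)
river: ρ → (-9,3,10)
river: ρ → (10,17,-2)
river: ρ → (-2,19,1)
river: ρ → (1,19,-2)
river: ρ → (-2,17,10)
river: ρ → (10,3,-9)
river: ρ → (-9,15,4)
river: ρ → (4,17,-5)
river: ρ → (-5,13,10)
ρ-cycle length = 16 (tail of 0 descent steps not counted)

16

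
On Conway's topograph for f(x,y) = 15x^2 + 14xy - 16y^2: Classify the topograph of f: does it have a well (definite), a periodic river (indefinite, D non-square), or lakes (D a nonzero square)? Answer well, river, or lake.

D = b²−4ac = 14² − 4·15·(-16) = 1156
D = 34² is a perfect square ⇒ form factors over ℤ ⇒ lakes

lake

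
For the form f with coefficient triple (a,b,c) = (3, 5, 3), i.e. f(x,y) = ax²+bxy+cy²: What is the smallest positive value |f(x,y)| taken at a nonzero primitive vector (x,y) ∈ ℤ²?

translate: b→-1 (≡5 mod 6), so (3,5,3)→(3,-1,1)
flip: (3,-1,1)→(1,1,3)
reduced (well bottom): (1,1,3) with a≤c, −a<b≤a
well minimum = a = 1

1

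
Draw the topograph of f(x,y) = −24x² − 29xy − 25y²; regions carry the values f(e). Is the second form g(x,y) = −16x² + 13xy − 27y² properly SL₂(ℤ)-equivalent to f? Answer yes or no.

D₁ = -1559, D₂ = -1559
f is negative-definite; reduce −f:
−f: translate: b→-19 (≡29 mod 48), so (24,29,25)→(24,-19,20)
−f: flip: (24,-19,20)→(20,19,24)
−f: reduced (well bottom): (20,19,24) with a≤c, −a<b≤a
flip sign back: reduced form of f is (-20,-19,-24)
g is negative-definite; reduce −g:
−g: reduced (well bottom): (16,-13,27) with a≤c, −a<b≤a
flip sign back: reduced form of g is (-16,13,-27)
reduced forms (-20, -19, -24) vs (-16, 13, -27) ⇒ inequivalent

no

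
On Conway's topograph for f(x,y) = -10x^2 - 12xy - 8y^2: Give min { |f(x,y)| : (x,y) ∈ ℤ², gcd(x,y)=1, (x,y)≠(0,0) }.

translate: b→-8 (≡12 mod 20), so (10,12,8)→(10,-8,6)
flip: (10,-8,6)→(6,8,10)
translate: b→-4 (≡8 mod 12), so (6,8,10)→(6,-4,8)
reduced (well bottom): (6,-4,8) with a≤c, −a<b≤a
well minimum |f| = |-6| = 6 (negative-definite)

6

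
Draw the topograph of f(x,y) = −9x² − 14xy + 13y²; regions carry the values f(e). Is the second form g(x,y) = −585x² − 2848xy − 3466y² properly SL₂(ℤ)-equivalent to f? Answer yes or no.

D₁ = 664, D₂ = 664
river cycle of f (length 22): (13, 14, -9), (-9, 22, 5), (5, 18, -17), (-17, 16, 6), (6, 20, -11), (-11, 24, 2), (2, 24, -11), (-11, 20, 6), (6, 16, -17), (-17, 18, 5), … (12 more)
river cycle of g (length 22): (-9, 22, 5), (5, 18, -17), (-17, 16, 6), (6, 20, -11), (-11, 24, 2), (2, 24, -11), (-11, 20, 6), (6, 16, -17), (-17, 18, 5), (5, 22, -9), … (12 more)
cycles coincide ⇒ equivalent

yes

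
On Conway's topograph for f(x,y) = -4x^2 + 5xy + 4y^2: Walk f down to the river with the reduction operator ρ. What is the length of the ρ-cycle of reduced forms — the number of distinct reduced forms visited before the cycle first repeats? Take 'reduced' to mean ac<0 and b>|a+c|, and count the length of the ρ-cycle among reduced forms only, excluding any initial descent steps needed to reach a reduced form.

D = 89, ⌊√D⌋ = 9
river: ρ → (4,3,-5)
river: ρ → (-5,7,2)
river: ρ → (2,9,-1)
river: ρ → (-1,9,2)
river: ρ → (2,7,-5)
river: ρ → (-5,3,4)
river: ρ → (4,5,-4)
river: ρ → (-4,3,5)
river: ρ → (5,7,-2)
river: ρ → (-2,9,1)
river: ρ → (1,9,-2)
river: ρ → (-2,7,5)
river: ρ → (5,3,-4)
river: ρ → (-4,5,4)
ρ-cycle length = 14 (tail of 0 descent steps not counted)

14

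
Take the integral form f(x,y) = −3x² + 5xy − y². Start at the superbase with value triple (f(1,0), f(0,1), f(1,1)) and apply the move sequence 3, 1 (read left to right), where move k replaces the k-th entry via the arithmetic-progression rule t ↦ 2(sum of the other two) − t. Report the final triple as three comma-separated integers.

start (-3,-1,1) = (f(1,0),f(0,1),f(1,1))
replace slot 3: 2·((-3)+(-1)) − 1 = -9 → (-3,-1,-9)
replace slot 1: 2·((-1)+(-9)) − (-3) = -17 → (-17,-1,-9)

-17,-1,-9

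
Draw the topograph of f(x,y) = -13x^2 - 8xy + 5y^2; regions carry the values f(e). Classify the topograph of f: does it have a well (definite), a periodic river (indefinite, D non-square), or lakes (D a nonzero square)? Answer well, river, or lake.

D = b²−4ac = (-8)² − 4·(-13)·5 = 324
D = 18² is a perfect square ⇒ form factors over ℤ ⇒ lakes

lake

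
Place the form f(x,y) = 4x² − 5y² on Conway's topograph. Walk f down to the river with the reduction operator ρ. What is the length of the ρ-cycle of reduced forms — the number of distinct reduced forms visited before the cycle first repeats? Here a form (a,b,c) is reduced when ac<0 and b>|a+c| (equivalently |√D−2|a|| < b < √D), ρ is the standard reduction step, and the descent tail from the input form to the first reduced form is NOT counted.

D = 80, ⌊√D⌋ = 8
descent: ρ → (-5,0,4)
descent: ρ → (4,8,-1)  [lands on river]
river: ρ → (-1,8,4)
ρ-cycle length = 2 (tail of 2 descent steps not counted)

2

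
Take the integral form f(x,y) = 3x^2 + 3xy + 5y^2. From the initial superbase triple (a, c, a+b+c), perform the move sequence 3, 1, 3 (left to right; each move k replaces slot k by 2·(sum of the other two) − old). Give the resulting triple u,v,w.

start (3,5,11) = (f(1,0),f(0,1),f(1,1))
replace slot 3: 2·(3+5) − 11 = 5 → (3,5,5)
replace slot 1: 2·(5+5) − 3 = 17 → (17,5,5)
replace slot 3: 2·(17+5) − 5 = 39 → (17,5,39)

17,5,39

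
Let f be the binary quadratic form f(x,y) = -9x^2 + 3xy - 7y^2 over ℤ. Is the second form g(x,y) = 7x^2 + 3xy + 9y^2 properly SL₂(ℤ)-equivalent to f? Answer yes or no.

D₁ = -243, D₂ = -243
f is negative-definite; reduce −f:
−f: flip: (9,-3,7)→(7,3,9)
−f: reduced (well bottom): (7,3,9) with a≤c, −a<b≤a
flip sign back: reduced form of f is (-7,-3,-9)
g: reduced (well bottom): (7,3,9) with a≤c, −a<b≤a
reduced forms (-7, -3, -9) vs (7, 3, 9) ⇒ inequivalent

no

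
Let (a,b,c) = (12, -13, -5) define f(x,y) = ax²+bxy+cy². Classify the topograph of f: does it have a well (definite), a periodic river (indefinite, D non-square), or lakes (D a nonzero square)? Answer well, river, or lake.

D = b²−4ac = (-13)² − 4·12·(-5) = 409
D > 0 non-square ⇒ indefinite ⇒ periodic river

river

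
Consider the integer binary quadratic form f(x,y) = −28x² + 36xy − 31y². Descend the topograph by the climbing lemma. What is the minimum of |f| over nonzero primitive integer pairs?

translate: b→20 (≡-36 mod 56), so (28,-36,31)→(28,20,23)
flip: (28,20,23)→(23,-20,28)
reduced (well bottom): (23,-20,28) with a≤c, −a<b≤a
well minimum |f| = |-23| = 23 (negative-definite)

23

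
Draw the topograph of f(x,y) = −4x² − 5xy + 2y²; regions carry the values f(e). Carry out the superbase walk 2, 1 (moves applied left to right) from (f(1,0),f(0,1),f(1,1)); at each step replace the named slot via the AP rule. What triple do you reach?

start (-4,2,-7) = (f(1,0),f(0,1),f(1,1))
replace slot 2: 2·((-4)+(-7)) − 2 = -24 → (-4,-24,-7)
replace slot 1: 2·((-24)+(-7)) − (-4) = -58 → (-58,-24,-7)

-58,-24,-7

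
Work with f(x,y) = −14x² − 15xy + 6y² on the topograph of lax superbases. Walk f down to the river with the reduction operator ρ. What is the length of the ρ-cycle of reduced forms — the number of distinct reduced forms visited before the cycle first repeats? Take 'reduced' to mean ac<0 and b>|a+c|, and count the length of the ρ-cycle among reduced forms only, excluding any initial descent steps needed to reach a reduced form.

D = 561, ⌊√D⌋ = 23
descent: ρ → (6,15,-14)  [lands on river]
river: ρ → (-14,13,7)
river: ρ → (7,15,-12)
river: ρ → (-12,9,10)
river: ρ → (10,11,-11)
river: ρ → (-11,11,10)
river: ρ → (10,9,-12)
river: ρ → (-12,15,7)
river: ρ → (7,13,-14)
river: ρ → (-14,15,6)
river: ρ → (6,21,-5)
river: ρ → (-5,19,10)
river: ρ → (10,21,-3)
river: ρ → (-3,21,10)
river: ρ → (10,19,-5)
river: ρ → (-5,21,6)
ρ-cycle length = 16 (tail of 1 descent step not counted)

16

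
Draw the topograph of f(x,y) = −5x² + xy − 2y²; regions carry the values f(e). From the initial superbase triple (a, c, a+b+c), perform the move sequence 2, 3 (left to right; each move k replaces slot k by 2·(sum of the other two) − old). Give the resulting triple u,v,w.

start (-5,-2,-6) = (f(1,0),f(0,1),f(1,1))
replace slot 2: 2·((-5)+(-6)) − (-2) = -20 → (-5,-20,-6)
replace slot 3: 2·((-5)+(-20)) − (-6) = -44 → (-5,-20,-44)

-5,-20,-44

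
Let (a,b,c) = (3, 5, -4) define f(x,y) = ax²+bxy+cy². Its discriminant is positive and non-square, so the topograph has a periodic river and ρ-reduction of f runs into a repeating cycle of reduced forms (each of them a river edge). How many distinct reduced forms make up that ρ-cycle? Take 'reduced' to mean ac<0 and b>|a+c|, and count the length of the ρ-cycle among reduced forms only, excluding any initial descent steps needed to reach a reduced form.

D = 73, ⌊√D⌋ = 8
river: ρ → (-4,3,4)
river: ρ → (4,5,-3)
river: ρ → (-3,7,2)
river: ρ → (2,5,-6)
river: ρ → (-6,7,1)
river: ρ → (1,7,-6)
river: ρ → (-6,5,2)
river: ρ → (2,7,-3)
river: ρ → (-3,5,4)
river: ρ → (4,3,-4)
river: ρ → (-4,5,3)
river: ρ → (3,7,-2)
river: ρ → (-2,5,6)
river: ρ → (6,7,-1)
river: ρ → (-1,7,6)
river: ρ → (6,5,-2)
river: ρ → (-2,7,3)
river: ρ → (3,5,-4)
ρ-cycle length = 18 (tail of 0 descent steps not counted)

18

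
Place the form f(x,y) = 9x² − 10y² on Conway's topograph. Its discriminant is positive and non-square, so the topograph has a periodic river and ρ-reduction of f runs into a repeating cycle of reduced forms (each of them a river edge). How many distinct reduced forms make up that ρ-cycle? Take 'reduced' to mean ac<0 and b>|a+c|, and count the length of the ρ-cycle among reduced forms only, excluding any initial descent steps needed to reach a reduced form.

D = 360, ⌊√D⌋ = 18
descent: ρ → (-10,0,9)
descent: ρ → (9,18,-1)  [lands on river]
river: ρ → (-1,18,9)
ρ-cycle length = 2 (tail of 2 descent steps not counted)

2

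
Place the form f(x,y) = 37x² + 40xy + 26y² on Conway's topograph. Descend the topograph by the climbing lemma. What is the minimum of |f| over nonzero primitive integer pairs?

translate: b→-34 (≡40 mod 74), so (37,40,26)→(37,-34,23)
flip: (37,-34,23)→(23,34,37)
translate: b→-12 (≡34 mod 46), so (23,34,37)→(23,-12,26)
reduced (well bottom): (23,-12,26) with a≤c, −a<b≤a
well minimum = a = 23

23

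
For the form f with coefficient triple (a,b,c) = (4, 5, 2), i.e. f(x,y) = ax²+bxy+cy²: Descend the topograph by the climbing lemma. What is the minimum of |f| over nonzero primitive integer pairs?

translate: b→-3 (≡5 mod 8), so (4,5,2)→(4,-3,1)
flip: (4,-3,1)→(1,3,4)
translate: b→1 (≡3 mod 2), so (1,3,4)→(1,1,2)
reduced (well bottom): (1,1,2) with a≤c, −a<b≤a
well minimum = a = 1

1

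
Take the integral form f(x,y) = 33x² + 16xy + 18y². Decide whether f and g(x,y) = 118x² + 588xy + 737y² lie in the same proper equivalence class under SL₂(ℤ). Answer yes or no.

D₁ = -2120, D₂ = -2120
f: flip: (33,16,18)→(18,-16,33)
f: reduced (well bottom): (18,-16,33) with a≤c, −a<b≤a
g: translate: b→116 (≡588 mod 236), so (118,588,737)→(118,116,33)
g: flip: (118,116,33)→(33,-116,118)
g: translate: b→16 (≡-116 mod 66), so (33,-116,118)→(33,16,18)
g: flip: (33,16,18)→(18,-16,33)
g: reduced (well bottom): (18,-16,33) with a≤c, −a<b≤a
reduced forms (18, -16, 33) vs (18, -16, 33) ⇒ equivalent

yes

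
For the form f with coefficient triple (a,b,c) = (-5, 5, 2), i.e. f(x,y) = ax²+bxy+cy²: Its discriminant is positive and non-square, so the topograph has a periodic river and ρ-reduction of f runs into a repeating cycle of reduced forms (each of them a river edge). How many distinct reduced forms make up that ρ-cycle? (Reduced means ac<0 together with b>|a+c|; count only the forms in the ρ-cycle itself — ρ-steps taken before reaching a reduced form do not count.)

D = 65, ⌊√D⌋ = 8
river: ρ → (2,7,-2)
river: ρ → (-2,5,5)
river: ρ → (5,5,-2)
river: ρ → (-2,7,2)
river: ρ → (2,5,-5)
river: ρ → (-5,5,2)
ρ-cycle length = 6 (tail of 0 descent steps not counted)

6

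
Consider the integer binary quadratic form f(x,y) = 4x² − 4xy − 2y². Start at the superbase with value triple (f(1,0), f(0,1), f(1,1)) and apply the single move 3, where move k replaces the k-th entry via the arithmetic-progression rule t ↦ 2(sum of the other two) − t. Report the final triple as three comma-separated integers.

start (4,-2,-2) = (f(1,0),f(0,1),f(1,1))
replace slot 3: 2·(4+(-2)) − (-2) = 6 → (4,-2,6)

4,-2,6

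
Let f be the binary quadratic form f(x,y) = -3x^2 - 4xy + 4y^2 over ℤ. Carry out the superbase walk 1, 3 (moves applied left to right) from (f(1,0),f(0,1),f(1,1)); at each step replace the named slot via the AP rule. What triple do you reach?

start (-3,4,-3) = (f(1,0),f(0,1),f(1,1))
replace slot 1: 2·(4+(-3)) − (-3) = 5 → (5,4,-3)
replace slot 3: 2·(5+4) − (-3) = 21 → (5,4,21)

5,4,21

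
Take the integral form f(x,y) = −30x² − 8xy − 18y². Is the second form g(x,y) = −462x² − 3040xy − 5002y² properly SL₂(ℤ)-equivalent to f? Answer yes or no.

D₁ = -2096, D₂ = -2096
f is negative-definite; reduce −f:
−f: flip: (30,8,18)→(18,-8,30)
−f: reduced (well bottom): (18,-8,30) with a≤c, −a<b≤a
flip sign back: reduced form of f is (-18,8,-30)
g is negative-definite; reduce −g:
−g: translate: b→268 (≡3040 mod 924), so (462,3040,5002)→(462,268,40)
−g: flip: (462,268,40)→(40,-268,462)
−g: translate: b→-28 (≡-268 mod 80), so (40,-268,462)→(40,-28,18)
−g: flip: (40,-28,18)→(18,28,40)
−g: translate: b→-8 (≡28 mod 36), so (18,28,40)→(18,-8,30)
−g: reduced (well bottom): (18,-8,30) with a≤c, −a<b≤a
flip sign back: reduced form of g is (-18,8,-30)
reduced forms (-18, 8, -30) vs (-18, 8, -30) ⇒ equivalent

yes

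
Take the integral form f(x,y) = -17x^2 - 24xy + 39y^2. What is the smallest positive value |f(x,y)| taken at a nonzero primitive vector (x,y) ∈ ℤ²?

descent: ρ → (39,24,-17)  [lands on river]
river: ρ → (-17,44,19)
river: ρ → (19,32,-29)
river: ρ → (-29,26,22)
river: ρ → (22,18,-33)
river: ρ → (-33,48,7)
river: ρ → (7,50,-26)
river: ρ → (-26,54,3)
river: ρ → (3,54,-26)
river: ρ → (-26,50,7)
river: ρ → (7,48,-33)
river: ρ → (-33,18,22)
river: ρ → (22,26,-29)
river: ρ → (-29,32,19)
river: ρ → (19,44,-17)
river: ρ → (-17,24,39)
river: ρ → (39,54,-2)
river: ρ → (-2,54,39)
closes: descent 1, river 18
min |a| on river = 2

2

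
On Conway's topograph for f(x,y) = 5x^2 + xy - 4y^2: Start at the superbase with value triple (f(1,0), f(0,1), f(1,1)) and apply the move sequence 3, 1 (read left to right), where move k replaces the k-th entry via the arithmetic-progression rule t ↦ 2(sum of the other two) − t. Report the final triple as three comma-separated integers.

start (5,-4,2) = (f(1,0),f(0,1),f(1,1))
replace slot 3: 2·(5+(-4)) − 2 = 0 → (5,-4,0)
replace slot 1: 2·((-4)+0) − 5 = -13 → (-13,-4,0)

-13,-4,0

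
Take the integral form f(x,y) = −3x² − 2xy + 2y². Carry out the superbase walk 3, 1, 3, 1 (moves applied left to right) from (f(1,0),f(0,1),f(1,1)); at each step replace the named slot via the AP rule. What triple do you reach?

start (-3,2,-3) = (f(1,0),f(0,1),f(1,1))
replace slot 3: 2·((-3)+2) − (-3) = 1 → (-3,2,1)
replace slot 1: 2·(2+1) − (-3) = 9 → (9,2,1)
replace slot 3: 2·(9+2) − 1 = 21 → (9,2,21)
replace slot 1: 2·(2+21) − 9 = 37 → (37,2,21)

37,2,21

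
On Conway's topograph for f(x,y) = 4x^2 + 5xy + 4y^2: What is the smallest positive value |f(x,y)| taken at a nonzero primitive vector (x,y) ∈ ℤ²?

translate: b→-3 (≡5 mod 8), so (4,5,4)→(4,-3,3)
flip: (4,-3,3)→(3,3,4)
reduced (well bottom): (3,3,4) with a≤c, −a<b≤a
well minimum = a = 3

3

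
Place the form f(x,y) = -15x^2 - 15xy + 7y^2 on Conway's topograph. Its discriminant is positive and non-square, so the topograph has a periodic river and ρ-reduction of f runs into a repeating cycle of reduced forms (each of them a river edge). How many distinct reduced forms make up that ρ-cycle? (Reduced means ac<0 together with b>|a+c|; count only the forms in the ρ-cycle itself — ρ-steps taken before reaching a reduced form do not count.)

D = 645, ⌊√D⌋ = 25
descent: ρ → (7,15,-15)  [lands on river]
river: ρ → (-15,15,7)
river: ρ → (7,13,-17)
river: ρ → (-17,21,3)
river: ρ → (3,21,-17)
river: ρ → (-17,13,7)
ρ-cycle length = 6 (tail of 1 descent step not counted)

6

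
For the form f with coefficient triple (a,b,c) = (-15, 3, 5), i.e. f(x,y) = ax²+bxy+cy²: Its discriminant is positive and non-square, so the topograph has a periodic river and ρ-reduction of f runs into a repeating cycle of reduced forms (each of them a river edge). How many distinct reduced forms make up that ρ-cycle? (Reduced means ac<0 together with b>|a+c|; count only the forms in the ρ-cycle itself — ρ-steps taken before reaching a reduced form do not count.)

D = 309, ⌊√D⌋ = 17
descent: ρ → (5,17,-1)  [lands on river]
river: ρ → (-1,17,5)
river: ρ → (5,13,-7)
river: ρ → (-7,15,3)
river: ρ → (3,15,-7)
river: ρ → (-7,13,5)
ρ-cycle length = 6 (tail of 1 descent step not counted)

6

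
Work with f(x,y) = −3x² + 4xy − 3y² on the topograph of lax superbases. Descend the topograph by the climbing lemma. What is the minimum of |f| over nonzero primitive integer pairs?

translate: b→2 (≡-4 mod 6), so (3,-4,3)→(3,2,2)
flip: (3,2,2)→(2,-2,3)
translate: b→2 (≡-2 mod 4), so (2,-2,3)→(2,2,3)
reduced (well bottom): (2,2,3) with a≤c, −a<b≤a
well minimum |f| = |-2| = 2 (negative-definite)

2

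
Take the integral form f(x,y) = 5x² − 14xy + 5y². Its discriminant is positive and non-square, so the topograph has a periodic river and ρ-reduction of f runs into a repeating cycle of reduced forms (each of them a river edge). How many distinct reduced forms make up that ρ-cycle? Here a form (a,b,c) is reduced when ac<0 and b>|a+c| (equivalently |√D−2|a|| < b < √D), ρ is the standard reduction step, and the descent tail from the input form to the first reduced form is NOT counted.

D = 96, ⌊√D⌋ = 9
descent: ρ → (5,4,-4)  [lands on river]
river: ρ → (-4,4,5)
river: ρ → (5,6,-3)
river: ρ → (-3,6,5)
ρ-cycle length = 4 (tail of 1 descent step not counted)

4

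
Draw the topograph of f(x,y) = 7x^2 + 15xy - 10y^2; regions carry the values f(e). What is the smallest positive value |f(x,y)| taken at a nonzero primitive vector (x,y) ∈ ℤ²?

river: ρ → (-10,5,12)
river: ρ → (12,19,-3)
river: ρ → (-3,17,18)
river: ρ → (18,19,-2)
river: ρ → (-2,21,8)
river: ρ → (8,11,-12)
river: ρ → (-12,13,7)
river: ρ → (7,15,-10)
closes: descent 0, river 8
min |a| on river = 2

2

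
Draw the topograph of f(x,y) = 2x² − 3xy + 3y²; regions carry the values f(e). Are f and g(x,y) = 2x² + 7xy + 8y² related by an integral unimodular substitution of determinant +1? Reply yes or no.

D₁ = -15, D₂ = -15
f: translate: b→1 (≡-3 mod 4), so (2,-3,3)→(2,1,2)
f: reduced (well bottom): (2,1,2) with a≤c, −a<b≤a
g: translate: b→-1 (≡7 mod 4), so (2,7,8)→(2,-1,2)
g: flip: (2,-1,2)→(2,1,2)
g: reduced (well bottom): (2,1,2) with a≤c, −a<b≤a
reduced forms (2, 1, 2) vs (2, 1, 2) ⇒ equivalent

yes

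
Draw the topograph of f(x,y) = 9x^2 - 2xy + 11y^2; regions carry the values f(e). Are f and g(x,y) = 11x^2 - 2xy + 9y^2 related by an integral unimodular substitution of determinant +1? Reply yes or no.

D₁ = -392, D₂ = -392
f: reduced (well bottom): (9,-2,11) with a≤c, −a<b≤a
g: flip: (11,-2,9)→(9,2,11)
g: reduced (well bottom): (9,2,11) with a≤c, −a<b≤a
reduced forms (9, -2, 11) vs (9, 2, 11) ⇒ inequivalent

no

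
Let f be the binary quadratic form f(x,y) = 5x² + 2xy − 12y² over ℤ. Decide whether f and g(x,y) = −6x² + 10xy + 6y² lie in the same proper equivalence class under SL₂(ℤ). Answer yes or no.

D₁ = 244, D₂ = 244
river cycle of f (length 22): (5, 12, -5), (-5, 8, 9), (9, 10, -4), (-4, 14, 3), (3, 10, -12), (-12, 14, 1), (1, 14, -12), (-12, 10, 3), (3, 14, -4), (-4, 10, 9), … (12 more)
river cycle of g (length 6): (6, 14, -2), (-2, 14, 6), (6, 10, -6), (-6, 14, 2), (2, 14, -6), (-6, 10, 6)
cycles differ ⇒ inequivalent

no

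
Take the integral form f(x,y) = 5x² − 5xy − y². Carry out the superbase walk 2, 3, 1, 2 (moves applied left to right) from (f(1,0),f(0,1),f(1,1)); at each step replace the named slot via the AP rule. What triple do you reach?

start (5,-1,-1) = (f(1,0),f(0,1),f(1,1))
replace slot 2: 2·(5+(-1)) − (-1) = 9 → (5,9,-1)
replace slot 3: 2·(5+9) − (-1) = 29 → (5,9,29)
replace slot 1: 2·(9+29) − 5 = 71 → (71,9,29)
replace slot 2: 2·(71+29) − 9 = 191 → (71,191,29)

71,191,29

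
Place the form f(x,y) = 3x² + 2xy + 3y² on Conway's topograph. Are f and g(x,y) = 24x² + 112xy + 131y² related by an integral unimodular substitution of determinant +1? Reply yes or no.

D₁ = -32, D₂ = -32
f: reduced (well bottom): (3,2,3) with a≤c, −a<b≤a
g: translate: b→16 (≡112 mod 48), so (24,112,131)→(24,16,3)
g: flip: (24,16,3)→(3,-16,24)
g: translate: b→2 (≡-16 mod 6), so (3,-16,24)→(3,2,3)
g: reduced (well bottom): (3,2,3) with a≤c, −a<b≤a
reduced forms (3, 2, 3) vs (3, 2, 3) ⇒ equivalent

yes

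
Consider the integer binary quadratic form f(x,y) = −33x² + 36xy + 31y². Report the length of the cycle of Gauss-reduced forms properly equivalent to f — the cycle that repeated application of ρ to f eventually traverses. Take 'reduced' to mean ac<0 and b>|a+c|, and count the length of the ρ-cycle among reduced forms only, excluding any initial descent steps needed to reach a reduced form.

D = 5388, ⌊√D⌋ = 73
river: ρ → (31,26,-38)
river: ρ → (-38,50,19)
river: ρ → (19,64,-17)
river: ρ → (-17,72,3)
river: ρ → (3,72,-17)
river: ρ → (-17,64,19)
river: ρ → (19,50,-38)
river: ρ → (-38,26,31)
river: ρ → (31,36,-33)
river: ρ → (-33,30,34)
river: ρ → (34,38,-29)
river: ρ → (-29,20,43)
river: ρ → (43,66,-6)
river: ρ → (-6,66,43)
river: ρ → (43,20,-29)
river: ρ → (-29,38,34)
river: ρ → (34,30,-33)
river: ρ → (-33,36,31)
ρ-cycle length = 18 (tail of 0 descent steps not counted)

18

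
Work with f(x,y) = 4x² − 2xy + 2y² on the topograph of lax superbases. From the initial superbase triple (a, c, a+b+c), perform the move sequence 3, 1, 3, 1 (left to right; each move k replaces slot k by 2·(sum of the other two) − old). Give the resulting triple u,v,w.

start (4,2,4) = (f(1,0),f(0,1),f(1,1))
replace slot 3: 2·(4+2) − 4 = 8 → (4,2,8)
replace slot 1: 2·(2+8) − 4 = 16 → (16,2,8)
replace slot 3: 2·(16+2) − 8 = 28 → (16,2,28)
replace slot 1: 2·(2+28) − 16 = 44 → (44,2,28)

44,2,28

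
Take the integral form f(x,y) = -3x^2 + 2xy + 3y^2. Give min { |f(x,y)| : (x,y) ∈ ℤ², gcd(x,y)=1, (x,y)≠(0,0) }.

river: ρ → (3,4,-2)
river: ρ → (-2,4,3)
river: ρ → (3,2,-3)
river: ρ → (-3,4,2)
river: ρ → (2,4,-3)
river: ρ → (-3,2,3)
closes: descent 0, river 6
min |a| on river = 2

2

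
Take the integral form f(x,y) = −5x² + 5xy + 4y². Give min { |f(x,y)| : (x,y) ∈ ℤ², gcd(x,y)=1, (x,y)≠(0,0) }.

river: ρ → (4,3,-6)
river: ρ → (-6,9,1)
river: ρ → (1,9,-6)
river: ρ → (-6,3,4)
river: ρ → (4,5,-5)
river: ρ → (-5,5,4)
closes: descent 0, river 6
min |a| on river = 1

1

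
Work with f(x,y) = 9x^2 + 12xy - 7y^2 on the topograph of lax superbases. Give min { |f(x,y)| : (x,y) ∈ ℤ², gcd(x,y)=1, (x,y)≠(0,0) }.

river: ρ → (-7,16,5)
river: ρ → (5,14,-10)
river: ρ → (-10,6,9)
river: ρ → (9,12,-7)
closes: descent 0, river 4
min |a| on river = 5

5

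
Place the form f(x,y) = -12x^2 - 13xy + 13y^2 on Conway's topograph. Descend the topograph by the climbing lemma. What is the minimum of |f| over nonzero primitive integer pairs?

descent: ρ → (13,13,-12)  [lands on river]
river: ρ → (-12,11,14)
river: ρ → (14,17,-9)
river: ρ → (-9,19,12)
river: ρ → (12,5,-16)
river: ρ → (-16,27,1)
river: ρ → (1,27,-16)
river: ρ → (-16,5,12)
river: ρ → (12,19,-9)
river: ρ → (-9,17,14)
river: ρ → (14,11,-12)
river: ρ → (-12,13,13)
closes: descent 1, river 12
min |a| on river = 1

1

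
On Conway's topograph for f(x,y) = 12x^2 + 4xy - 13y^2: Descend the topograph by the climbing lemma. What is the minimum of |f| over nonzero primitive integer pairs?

river: ρ → (-13,22,3)
river: ρ → (3,20,-20)
river: ρ → (-20,20,3)
river: ρ → (3,22,-13)
river: ρ → (-13,4,12)
river: ρ → (12,20,-5)
river: ρ → (-5,20,12)
river: ρ → (12,4,-13)
closes: descent 0, river 8
min |a| on river = 3

3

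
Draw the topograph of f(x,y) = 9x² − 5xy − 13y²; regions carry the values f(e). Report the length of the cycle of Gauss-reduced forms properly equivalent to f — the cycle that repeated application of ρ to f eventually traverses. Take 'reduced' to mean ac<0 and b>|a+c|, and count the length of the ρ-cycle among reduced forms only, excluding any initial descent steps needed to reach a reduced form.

D = 493, ⌊√D⌋ = 22
descent: ρ → (-13,5,9)  [lands on river]
river: ρ → (9,13,-9)
river: ρ → (-9,5,13)
river: ρ → (13,21,-1)
river: ρ → (-1,21,13)
river: ρ → (13,5,-9)
river: ρ → (-9,13,9)
river: ρ → (9,5,-13)
river: ρ → (-13,21,1)
river: ρ → (1,21,-13)
ρ-cycle length = 10 (tail of 1 descent step not counted)

10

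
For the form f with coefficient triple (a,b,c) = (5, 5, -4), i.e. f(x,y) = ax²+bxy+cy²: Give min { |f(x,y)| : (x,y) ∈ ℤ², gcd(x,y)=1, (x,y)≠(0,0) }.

river: ρ → (-4,3,6)
river: ρ → (6,9,-1)
river: ρ → (-1,9,6)
river: ρ → (6,3,-4)
river: ρ → (-4,5,5)
river: ρ → (5,5,-4)
closes: descent 0, river 6
min |a| on river = 1

1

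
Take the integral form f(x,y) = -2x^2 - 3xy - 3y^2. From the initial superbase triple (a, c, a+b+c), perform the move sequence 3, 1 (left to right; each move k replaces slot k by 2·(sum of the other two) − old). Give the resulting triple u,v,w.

start (-2,-3,-8) = (f(1,0),f(0,1),f(1,1))
replace slot 3: 2·((-2)+(-3)) − (-8) = -2 → (-2,-3,-2)
replace slot 1: 2·((-3)+(-2)) − (-2) = -8 → (-8,-3,-2)

-8,-3,-2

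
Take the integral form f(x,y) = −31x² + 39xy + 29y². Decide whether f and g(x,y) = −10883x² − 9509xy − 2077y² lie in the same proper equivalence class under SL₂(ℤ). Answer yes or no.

D₁ = 5117, D₂ = 5117
river cycle of f (length 10): (29, 19, -41), (-41, 63, 7), (7, 63, -41), (-41, 19, 29), (29, 39, -31), (-31, 23, 37), (37, 51, -17), (-17, 51, 37), (37, 23, -31), (-31, 39, 29)
river cycle of g (length 10): (-31, 39, 29), (29, 19, -41), (-41, 63, 7), (7, 63, -41), (-41, 19, 29), (29, 39, -31), (-31, 23, 37), (37, 51, -17), (-17, 51, 37), (37, 23, -31)
cycles coincide ⇒ equivalent

yes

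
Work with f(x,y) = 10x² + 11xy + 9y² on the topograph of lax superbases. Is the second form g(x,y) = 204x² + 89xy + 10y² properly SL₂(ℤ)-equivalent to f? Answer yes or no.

D₁ = -239, D₂ = -239
f: translate: b→-9 (≡11 mod 20), so (10,11,9)→(10,-9,8)
f: flip: (10,-9,8)→(8,9,10)
f: translate: b→-7 (≡9 mod 16), so (8,9,10)→(8,-7,9)
f: reduced (well bottom): (8,-7,9) with a≤c, −a<b≤a
g: flip: (204,89,10)→(10,-89,204)
g: translate: b→-9 (≡-89 mod 20), so (10,-89,204)→(10,-9,8)
g: flip: (10,-9,8)→(8,9,10)
g: translate: b→-7 (≡9 mod 16), so (8,9,10)→(8,-7,9)
g: reduced (well bottom): (8,-7,9) with a≤c, −a<b≤a
reduced forms (8, -7, 9) vs (8, -7, 9) ⇒ equivalent

yes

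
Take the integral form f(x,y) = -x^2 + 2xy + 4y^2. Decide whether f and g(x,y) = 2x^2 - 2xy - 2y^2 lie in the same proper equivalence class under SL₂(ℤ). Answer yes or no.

D₁ = 20, D₂ = 20
river cycle of f (length 2): (-1, 4, 1), (1, 4, -1)
river cycle of g (length 2): (-2, 2, 2), (2, 2, -2)
cycles differ ⇒ inequivalent

no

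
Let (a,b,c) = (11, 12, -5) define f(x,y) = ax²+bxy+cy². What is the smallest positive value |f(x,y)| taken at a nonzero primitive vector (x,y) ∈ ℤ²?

river: ρ → (-5,18,2)
river: ρ → (2,18,-5)
river: ρ → (-5,12,11)
river: ρ → (11,10,-6)
river: ρ → (-6,14,7)
river: ρ → (7,14,-6)
river: ρ → (-6,10,11)
river: ρ → (11,12,-5)
closes: descent 0, river 8
min |a| on river = 2

2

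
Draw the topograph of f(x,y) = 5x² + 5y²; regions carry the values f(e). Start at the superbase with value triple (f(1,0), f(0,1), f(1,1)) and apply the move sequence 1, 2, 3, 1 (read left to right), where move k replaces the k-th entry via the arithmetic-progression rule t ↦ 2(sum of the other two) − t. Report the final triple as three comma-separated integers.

start (5,5,10) = (f(1,0),f(0,1),f(1,1))
replace slot 1: 2·(5+10) − 5 = 25 → (25,5,10)
replace slot 2: 2·(25+10) − 5 = 65 → (25,65,10)
replace slot 3: 2·(25+65) − 10 = 170 → (25,65,170)
replace slot 1: 2·(65+170) − 25 = 445 → (445,65,170)

445,65,170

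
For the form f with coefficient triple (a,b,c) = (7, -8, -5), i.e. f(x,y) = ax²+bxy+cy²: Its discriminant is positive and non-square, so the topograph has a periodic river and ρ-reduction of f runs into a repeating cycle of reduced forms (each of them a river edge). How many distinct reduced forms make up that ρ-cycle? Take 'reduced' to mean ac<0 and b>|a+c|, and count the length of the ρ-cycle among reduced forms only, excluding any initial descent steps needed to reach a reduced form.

D = 204, ⌊√D⌋ = 14
descent: ρ → (-5,8,7)  [lands on river]
river: ρ → (7,6,-6)
river: ρ → (-6,6,7)
river: ρ → (7,8,-5)
river: ρ → (-5,12,3)
river: ρ → (3,12,-5)
ρ-cycle length = 6 (tail of 1 descent step not counted)

6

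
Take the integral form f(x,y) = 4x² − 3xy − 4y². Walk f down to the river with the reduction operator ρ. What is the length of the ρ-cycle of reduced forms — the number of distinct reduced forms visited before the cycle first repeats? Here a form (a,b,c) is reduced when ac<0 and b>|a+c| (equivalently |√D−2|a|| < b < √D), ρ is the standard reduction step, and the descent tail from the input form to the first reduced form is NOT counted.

D = 73, ⌊√D⌋ = 8
descent: ρ → (-4,3,4)  [lands on river]
river: ρ → (4,5,-3)
river: ρ → (-3,7,2)
river: ρ → (2,5,-6)
river: ρ → (-6,7,1)
river: ρ → (1,7,-6)
river: ρ → (-6,5,2)
river: ρ → (2,7,-3)
river: ρ → (-3,5,4)
river: ρ → (4,3,-4)
river: ρ → (-4,5,3)
river: ρ → (3,7,-2)
river: ρ → (-2,5,6)
river: ρ → (6,7,-1)
river: ρ → (-1,7,6)
river: ρ → (6,5,-2)
river: ρ → (-2,7,3)
river: ρ → (3,5,-4)
ρ-cycle length = 18 (tail of 1 descent step not counted)

18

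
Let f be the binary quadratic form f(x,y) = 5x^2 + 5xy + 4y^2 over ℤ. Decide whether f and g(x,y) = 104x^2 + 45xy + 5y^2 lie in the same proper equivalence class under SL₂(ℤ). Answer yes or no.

D₁ = -55, D₂ = -55
f: flip: (5,5,4)→(4,-5,5)
f: translate: b→3 (≡-5 mod 8), so (4,-5,5)→(4,3,4)
f: reduced (well bottom): (4,3,4) with a≤c, −a<b≤a
g: flip: (104,45,5)→(5,-45,104)
g: translate: b→5 (≡-45 mod 10), so (5,-45,104)→(5,5,4)
g: flip: (5,5,4)→(4,-5,5)
g: translate: b→3 (≡-5 mod 8), so (4,-5,5)→(4,3,4)
g: reduced (well bottom): (4,3,4) with a≤c, −a<b≤a
reduced forms (4, 3, 4) vs (4, 3, 4) ⇒ equivalent

yes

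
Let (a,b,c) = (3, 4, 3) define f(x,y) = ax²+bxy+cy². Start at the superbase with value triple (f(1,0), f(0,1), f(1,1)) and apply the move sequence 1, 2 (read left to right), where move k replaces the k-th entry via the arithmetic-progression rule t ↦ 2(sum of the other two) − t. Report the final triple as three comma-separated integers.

start (3,3,10) = (f(1,0),f(0,1),f(1,1))
replace slot 1: 2·(3+10) − 3 = 23 → (23,3,10)
replace slot 2: 2·(23+10) − 3 = 63 → (23,63,10)

23,63,10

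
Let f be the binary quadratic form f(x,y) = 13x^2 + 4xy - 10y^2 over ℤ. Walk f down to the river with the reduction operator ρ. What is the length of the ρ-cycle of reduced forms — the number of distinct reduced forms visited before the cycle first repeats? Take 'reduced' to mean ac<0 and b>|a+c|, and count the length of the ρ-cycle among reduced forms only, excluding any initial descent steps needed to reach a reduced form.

D = 536, ⌊√D⌋ = 23
river: ρ → (-10,16,7)
river: ρ → (7,12,-14)
river: ρ → (-14,16,5)
river: ρ → (5,14,-17)
river: ρ → (-17,20,2)
river: ρ → (2,20,-17)
river: ρ → (-17,14,5)
river: ρ → (5,16,-14)
river: ρ → (-14,12,7)
river: ρ → (7,16,-10)
river: ρ → (-10,4,13)
river: ρ → (13,22,-1)
river: ρ → (-1,22,13)
river: ρ → (13,4,-10)
ρ-cycle length = 14 (tail of 0 descent steps not counted)

14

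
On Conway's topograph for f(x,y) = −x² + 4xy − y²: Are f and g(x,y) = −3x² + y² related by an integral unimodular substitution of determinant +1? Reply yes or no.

D₁ = 12, D₂ = 12
river cycle of f (length 2): (-1, 2, 2), (2, 2, -1)
river cycle of g (length 2): (1, 2, -2), (-2, 2, 1)
cycles differ ⇒ inequivalent

no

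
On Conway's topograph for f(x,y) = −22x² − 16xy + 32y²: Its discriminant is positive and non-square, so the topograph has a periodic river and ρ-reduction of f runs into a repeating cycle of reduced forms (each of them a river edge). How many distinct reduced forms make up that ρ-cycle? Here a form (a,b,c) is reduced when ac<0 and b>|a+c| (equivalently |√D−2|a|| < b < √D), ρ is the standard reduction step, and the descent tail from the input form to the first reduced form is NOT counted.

D = 3072, ⌊√D⌋ = 55
descent: ρ → (32,16,-22)  [lands on river]
river: ρ → (-22,28,26)
river: ρ → (26,24,-24)
river: ρ → (-24,24,26)
river: ρ → (26,28,-22)
river: ρ → (-22,16,32)
river: ρ → (32,48,-6)
river: ρ → (-6,48,32)
ρ-cycle length = 8 (tail of 1 descent step not counted)

8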